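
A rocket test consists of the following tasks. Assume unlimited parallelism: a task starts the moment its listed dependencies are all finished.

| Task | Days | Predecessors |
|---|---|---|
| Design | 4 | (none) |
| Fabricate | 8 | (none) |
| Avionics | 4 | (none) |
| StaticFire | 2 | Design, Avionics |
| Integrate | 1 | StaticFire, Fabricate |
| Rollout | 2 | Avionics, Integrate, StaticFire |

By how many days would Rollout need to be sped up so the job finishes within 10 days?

1

Current finish: 11 days; target: 10.
Rollout is on every critical path, so each day cut from Rollout cuts the finish by one (this holds down to a finish of 10).
Need 11 − 10 = 1 day off Rollout → Rollout becomes 1 day, finish becomes 10.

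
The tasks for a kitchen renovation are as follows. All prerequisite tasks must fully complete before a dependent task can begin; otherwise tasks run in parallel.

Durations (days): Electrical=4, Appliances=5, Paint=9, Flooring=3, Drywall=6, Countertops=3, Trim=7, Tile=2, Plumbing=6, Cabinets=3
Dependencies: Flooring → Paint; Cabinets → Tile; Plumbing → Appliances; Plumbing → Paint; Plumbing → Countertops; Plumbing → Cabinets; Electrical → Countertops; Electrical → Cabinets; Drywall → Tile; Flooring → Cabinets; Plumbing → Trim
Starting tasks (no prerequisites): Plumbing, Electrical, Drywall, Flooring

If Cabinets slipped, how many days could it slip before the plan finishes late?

4

Critical path: Plumbing→Paint = 6+9 = 15, so the finish is 15 days.
Longest path through Cabinets: 11 days (earliest finish 9, latest finish 13).
So Cabinets can slip 13 − 9 = 4 days.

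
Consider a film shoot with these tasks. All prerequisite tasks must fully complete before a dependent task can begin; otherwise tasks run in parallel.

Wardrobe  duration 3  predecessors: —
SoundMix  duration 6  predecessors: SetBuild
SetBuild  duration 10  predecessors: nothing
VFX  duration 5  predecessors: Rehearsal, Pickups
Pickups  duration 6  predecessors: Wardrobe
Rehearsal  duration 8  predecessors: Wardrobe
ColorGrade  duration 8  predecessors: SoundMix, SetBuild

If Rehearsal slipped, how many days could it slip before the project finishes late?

SetBuild→SoundMix→ColorGrade = 10+6+8 = 24 sets the makespan at 24 days.
The longest chain containing Rehearsal totals 16 days.
Slack of Rehearsal = 11 − 3 = 8 days.

8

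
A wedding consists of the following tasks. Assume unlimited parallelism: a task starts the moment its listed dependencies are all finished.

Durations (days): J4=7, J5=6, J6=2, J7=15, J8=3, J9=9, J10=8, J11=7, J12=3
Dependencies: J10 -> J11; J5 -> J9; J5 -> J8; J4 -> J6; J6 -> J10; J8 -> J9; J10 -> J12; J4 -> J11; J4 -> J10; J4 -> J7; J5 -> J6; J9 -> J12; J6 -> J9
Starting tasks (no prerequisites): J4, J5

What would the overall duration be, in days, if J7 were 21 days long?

28

The binding path is J4→J6→J10→J11 = 7+2+8+7 = 24; finish at 24 days.
J7 has 2 days of float (longest path through it is 22).
Now J4→J7 = 7+21 = 28 is longest, so the finish becomes 28 days.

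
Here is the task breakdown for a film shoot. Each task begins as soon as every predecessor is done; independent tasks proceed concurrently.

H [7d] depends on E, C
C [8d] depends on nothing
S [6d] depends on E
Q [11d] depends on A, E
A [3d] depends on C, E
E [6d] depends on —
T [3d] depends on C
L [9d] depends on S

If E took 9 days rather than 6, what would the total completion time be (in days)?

The binding path is C→A→Q = 8+3+11 = 22; finish at 22 days.
E has 1 day of float (longest path through it is 21).
Now E→S→L = 9+6+9 = 24 is longest, so the finish becomes 24 days.

24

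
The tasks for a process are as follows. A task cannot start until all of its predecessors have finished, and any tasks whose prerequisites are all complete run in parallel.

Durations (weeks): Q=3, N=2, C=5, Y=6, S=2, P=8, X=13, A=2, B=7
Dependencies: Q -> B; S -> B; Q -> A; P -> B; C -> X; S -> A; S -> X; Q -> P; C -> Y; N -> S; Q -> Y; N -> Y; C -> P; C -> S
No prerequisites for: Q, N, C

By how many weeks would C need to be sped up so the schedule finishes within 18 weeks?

Current finish: 20 weeks; target: 18.
C is on every critical path, so each week cut from C cuts the finish by one (this holds down to a finish of 18).
Need 20 − 18 = 2 weeks off C → C becomes 3 weeks, finish becomes 18.

2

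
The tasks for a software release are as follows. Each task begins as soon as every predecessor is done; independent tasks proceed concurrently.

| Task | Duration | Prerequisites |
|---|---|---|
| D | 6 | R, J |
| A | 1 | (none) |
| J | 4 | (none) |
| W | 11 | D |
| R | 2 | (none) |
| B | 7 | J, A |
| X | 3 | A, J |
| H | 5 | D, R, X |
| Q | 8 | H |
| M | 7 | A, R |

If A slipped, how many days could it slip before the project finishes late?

6

Critical path: J→D→H→Q = 4+6+5+8 = 23, so the finish is 23 days.
Longest path through A: 17 days (earliest finish 1, latest finish 7).
So A can slip 7 − 1 = 6 days.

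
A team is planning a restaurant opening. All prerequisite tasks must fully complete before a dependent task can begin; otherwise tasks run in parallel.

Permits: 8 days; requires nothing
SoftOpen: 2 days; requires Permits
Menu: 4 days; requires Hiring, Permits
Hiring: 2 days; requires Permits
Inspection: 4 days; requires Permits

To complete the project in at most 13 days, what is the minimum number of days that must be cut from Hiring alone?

Current finish: 14 days; target: 13.
Hiring is on every critical path, so each day cut from Hiring cuts the finish by one (this holds down to a finish of 13).
Need 14 − 13 = 1 day off Hiring → Hiring becomes 1 day, finish becomes 13.

1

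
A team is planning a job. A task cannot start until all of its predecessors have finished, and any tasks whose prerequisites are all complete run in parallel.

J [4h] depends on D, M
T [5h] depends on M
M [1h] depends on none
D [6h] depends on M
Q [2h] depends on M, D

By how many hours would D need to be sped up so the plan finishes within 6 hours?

Current finish: 11 hours; target: 6.
D is on every critical path, so each hour cut from D cuts the finish by one (this holds down to a finish of 6).
Need 11 − 6 = 5 hours off D → D becomes 1 hour, finish becomes 6.

5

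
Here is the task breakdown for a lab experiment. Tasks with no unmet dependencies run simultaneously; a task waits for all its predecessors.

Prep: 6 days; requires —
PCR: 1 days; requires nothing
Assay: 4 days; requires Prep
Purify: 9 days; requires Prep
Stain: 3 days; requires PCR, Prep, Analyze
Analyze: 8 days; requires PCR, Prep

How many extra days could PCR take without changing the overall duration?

Critical path: Prep→Analyze→Stain = 6+8+3 = 17, so the finish is 17 days.
The longest chain containing PCR totals 12 days.
Float = 17 − 12 = 5.

5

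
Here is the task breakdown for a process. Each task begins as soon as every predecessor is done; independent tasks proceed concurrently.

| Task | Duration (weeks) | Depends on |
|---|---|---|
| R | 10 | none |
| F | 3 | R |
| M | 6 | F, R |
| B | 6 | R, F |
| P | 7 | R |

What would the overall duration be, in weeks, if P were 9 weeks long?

As given, the longest chain is R→F→M = 10+3+6 = 19, so the finish is 19 weeks.
P has 2 weeks of float (longest path through it is 17).
That remains the longest chain; total 19 weeks.

19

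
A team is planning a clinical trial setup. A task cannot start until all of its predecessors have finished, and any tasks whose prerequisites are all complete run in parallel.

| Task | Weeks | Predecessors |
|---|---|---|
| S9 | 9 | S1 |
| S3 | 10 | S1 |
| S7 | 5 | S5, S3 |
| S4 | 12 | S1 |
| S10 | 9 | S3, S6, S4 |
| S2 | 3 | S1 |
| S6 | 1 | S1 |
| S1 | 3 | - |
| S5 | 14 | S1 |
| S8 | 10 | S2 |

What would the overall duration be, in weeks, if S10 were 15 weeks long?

30

Critical path before the change: S1→S4→S10 = 3+12+9 = 24 giving 24 weeks.
S10 is on the critical path; changing it to 15 makes that path 30 weeks.
That remains the longest chain; total 30 weeks.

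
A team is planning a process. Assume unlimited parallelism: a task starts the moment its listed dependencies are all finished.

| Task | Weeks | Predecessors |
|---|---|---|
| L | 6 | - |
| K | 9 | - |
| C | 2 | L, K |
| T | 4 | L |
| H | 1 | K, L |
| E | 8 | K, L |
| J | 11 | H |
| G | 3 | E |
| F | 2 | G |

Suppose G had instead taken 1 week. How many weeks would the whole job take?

As given, the longest chain is K→E→G→F = 9+8+3+2 = 22, so the finish is 22 weeks.
G is on the critical path; changing it to 1 makes that path 20 weeks.
The binding chain switches to K→H→J = 9+1+11 = 21; finish 21 weeks.

21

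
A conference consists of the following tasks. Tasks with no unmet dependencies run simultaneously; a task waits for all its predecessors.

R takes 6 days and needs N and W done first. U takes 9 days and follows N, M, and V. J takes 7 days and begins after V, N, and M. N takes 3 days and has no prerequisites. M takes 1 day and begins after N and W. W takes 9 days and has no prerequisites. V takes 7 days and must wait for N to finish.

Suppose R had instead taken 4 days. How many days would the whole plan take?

Baseline: W→M→U = 9+1+9 = 19 → 19 days.
The longest path through R is only 15 days, so R has float 4.
No other chain overtakes it, so the finish is 19 days.

19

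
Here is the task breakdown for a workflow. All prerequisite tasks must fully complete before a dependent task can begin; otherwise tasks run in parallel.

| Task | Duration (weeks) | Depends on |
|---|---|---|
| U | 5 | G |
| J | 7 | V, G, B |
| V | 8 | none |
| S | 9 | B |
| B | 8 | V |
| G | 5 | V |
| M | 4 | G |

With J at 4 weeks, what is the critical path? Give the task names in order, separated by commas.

V, B, S

As given, the longest chain is V→B→S = 8+8+9 = 25, so the finish is 25 weeks.
J has 2 weeks of float (longest path through it is 23).
No other chain overtakes it, so the finish is 25 weeks.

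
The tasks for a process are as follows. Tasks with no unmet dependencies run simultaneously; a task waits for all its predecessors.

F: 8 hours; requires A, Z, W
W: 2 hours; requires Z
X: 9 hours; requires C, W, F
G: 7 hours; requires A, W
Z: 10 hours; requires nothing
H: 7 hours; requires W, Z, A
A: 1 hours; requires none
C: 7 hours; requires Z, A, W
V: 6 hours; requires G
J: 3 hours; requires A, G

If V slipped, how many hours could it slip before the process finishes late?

The longest chain is Z→W→F→X = 10+2+8+9 = 29; overall finish 29 hours.
Longest path through V: 25 hours (earliest finish 25, latest finish 29).
So V can slip 29 − 25 = 4 hours.

4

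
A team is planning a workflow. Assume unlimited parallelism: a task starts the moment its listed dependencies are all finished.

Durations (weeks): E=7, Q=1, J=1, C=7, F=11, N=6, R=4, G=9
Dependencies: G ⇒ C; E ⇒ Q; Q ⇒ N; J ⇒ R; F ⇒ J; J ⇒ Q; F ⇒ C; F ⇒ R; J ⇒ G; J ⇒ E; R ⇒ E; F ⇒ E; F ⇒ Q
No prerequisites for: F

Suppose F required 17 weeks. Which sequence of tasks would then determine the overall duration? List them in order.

Critical path before the change: F→J→R→E→Q→N = 11+1+4+7+1+6 = 30 giving 30 weeks.
F is on the critical path; changing it to 17 makes that path 36 weeks.
That remains the longest chain; total 36 weeks.

F, J, R, E, Q, N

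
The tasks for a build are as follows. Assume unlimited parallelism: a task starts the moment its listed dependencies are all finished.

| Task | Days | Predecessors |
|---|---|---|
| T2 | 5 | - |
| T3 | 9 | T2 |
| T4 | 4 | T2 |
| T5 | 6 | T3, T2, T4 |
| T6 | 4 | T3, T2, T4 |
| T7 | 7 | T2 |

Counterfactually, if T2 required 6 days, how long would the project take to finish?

Actual critical path: T2→T3→T5 = 5+9+6 = 20 ⇒ 20 days.
Since T2 is critical, the +1 change carries straight to that chain (now 21 days).
No other chain overtakes it, so the finish is 21 days.

21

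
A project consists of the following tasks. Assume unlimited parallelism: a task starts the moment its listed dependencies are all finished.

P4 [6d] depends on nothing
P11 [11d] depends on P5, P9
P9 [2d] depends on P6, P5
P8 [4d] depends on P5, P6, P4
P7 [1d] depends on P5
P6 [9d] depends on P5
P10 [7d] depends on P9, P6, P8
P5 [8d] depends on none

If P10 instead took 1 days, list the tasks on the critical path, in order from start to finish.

Actual critical path: P5→P6→P9→P11 = 8+9+2+11 = 30 ⇒ 30 days.
P10 is off the critical path — its longest chain is 28 days, giving 2 of slack.
That remains the longest chain; total 30 days.

P5, P6, P9, P11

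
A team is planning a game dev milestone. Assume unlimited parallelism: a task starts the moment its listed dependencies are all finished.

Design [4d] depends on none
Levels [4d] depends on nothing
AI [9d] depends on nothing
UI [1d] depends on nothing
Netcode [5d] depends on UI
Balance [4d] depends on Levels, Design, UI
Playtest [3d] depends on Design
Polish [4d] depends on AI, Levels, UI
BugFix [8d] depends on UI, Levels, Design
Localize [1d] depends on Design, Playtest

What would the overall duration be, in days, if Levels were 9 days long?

Critical path before the change: AI→Polish = 9+4 = 13 giving 13 days.
Levels is off the critical path — its longest chain is 12 days, giving 1 of slack.
The binding chain switches to Levels→BugFix = 9+8 = 17; finish 17 days.

17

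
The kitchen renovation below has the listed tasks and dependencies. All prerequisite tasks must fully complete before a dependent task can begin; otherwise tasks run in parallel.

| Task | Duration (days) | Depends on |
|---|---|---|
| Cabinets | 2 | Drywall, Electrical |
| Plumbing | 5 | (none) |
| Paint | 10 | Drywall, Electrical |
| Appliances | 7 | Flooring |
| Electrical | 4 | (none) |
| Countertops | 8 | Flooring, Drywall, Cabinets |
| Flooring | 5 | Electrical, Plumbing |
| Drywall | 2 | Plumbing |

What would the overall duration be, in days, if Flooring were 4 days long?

Baseline: Plumbing→Flooring→Countertops = 5+5+8 = 18 → 18 days.
Since Flooring is critical, the -1 change carries straight to that chain (now 17 days).
The binding chain switches to Plumbing→Drywall→Cabinets→Countertops = 5+2+2+8 = 17; finish 17 days.

17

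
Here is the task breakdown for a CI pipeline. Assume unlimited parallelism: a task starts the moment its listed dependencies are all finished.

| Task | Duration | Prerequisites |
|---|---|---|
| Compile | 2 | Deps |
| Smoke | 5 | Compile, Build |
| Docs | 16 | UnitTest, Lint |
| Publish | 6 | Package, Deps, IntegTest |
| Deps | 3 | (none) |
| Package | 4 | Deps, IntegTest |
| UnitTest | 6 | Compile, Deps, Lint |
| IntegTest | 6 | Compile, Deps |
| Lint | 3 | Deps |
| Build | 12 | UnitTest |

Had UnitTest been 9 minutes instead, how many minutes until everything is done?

Actual critical path: Deps→Lint→UnitTest→Build→Smoke = 3+3+6+12+5 = 29 ⇒ 29 minutes.
UnitTest lies on that path, so at 9 minutes the path becomes 32 minutes.
No other chain overtakes it, so the finish is 32 minutes.

32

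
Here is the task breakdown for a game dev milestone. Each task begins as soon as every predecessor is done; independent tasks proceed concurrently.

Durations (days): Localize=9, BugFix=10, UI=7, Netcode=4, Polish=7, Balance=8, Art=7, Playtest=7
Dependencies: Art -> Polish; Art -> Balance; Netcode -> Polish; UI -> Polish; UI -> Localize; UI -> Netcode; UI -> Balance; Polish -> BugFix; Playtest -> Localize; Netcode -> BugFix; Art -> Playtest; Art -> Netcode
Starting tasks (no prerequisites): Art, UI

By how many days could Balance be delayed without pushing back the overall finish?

13

The longest chain is Art→Netcode→Polish→BugFix = 7+4+7+10 = 28; overall finish 28 days.
Longest path through Balance: 15 days (earliest finish 15, latest finish 28).
Float = 28 − 15 = 13.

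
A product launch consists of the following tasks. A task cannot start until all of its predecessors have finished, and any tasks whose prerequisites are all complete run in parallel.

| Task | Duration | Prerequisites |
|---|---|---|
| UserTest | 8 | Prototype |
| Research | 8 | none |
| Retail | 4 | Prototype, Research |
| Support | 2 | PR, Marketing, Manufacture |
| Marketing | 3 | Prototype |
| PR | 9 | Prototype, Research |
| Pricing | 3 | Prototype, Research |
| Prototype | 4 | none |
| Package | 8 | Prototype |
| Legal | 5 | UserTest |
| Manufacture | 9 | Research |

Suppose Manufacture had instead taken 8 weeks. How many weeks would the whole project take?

The binding path is Research→Manufacture→Support = 8+9+2 = 19; finish at 19 weeks.
Manufacture lies on that path, so at 8 weeks the path becomes 18 weeks.
Now Research→PR→Support = 8+9+2 = 19 is longest, so the finish becomes 19 weeks.

19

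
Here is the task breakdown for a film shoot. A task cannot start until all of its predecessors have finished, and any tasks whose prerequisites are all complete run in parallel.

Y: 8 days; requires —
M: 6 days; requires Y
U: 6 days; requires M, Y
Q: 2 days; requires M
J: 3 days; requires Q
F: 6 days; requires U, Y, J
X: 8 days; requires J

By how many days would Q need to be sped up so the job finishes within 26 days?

1

Current finish: 27 days; target: 26.
Q is on every critical path, so each day cut from Q cuts the finish by one (this holds down to a finish of 26).
Need 27 − 26 = 1 day off Q → Q becomes 1 day, finish becomes 26.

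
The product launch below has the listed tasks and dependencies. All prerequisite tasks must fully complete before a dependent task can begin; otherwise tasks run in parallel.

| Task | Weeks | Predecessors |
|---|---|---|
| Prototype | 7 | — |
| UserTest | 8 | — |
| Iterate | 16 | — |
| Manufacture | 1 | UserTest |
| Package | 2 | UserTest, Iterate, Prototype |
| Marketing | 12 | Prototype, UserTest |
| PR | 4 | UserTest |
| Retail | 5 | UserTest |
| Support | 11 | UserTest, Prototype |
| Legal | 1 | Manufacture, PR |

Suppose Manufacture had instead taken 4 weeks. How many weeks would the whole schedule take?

20

Critical path before the change: UserTest→Marketing = 8+12 = 20 giving 20 weeks.
Manufacture has 10 weeks of float (longest path through it is 10).
That remains the longest chain; total 20 weeks.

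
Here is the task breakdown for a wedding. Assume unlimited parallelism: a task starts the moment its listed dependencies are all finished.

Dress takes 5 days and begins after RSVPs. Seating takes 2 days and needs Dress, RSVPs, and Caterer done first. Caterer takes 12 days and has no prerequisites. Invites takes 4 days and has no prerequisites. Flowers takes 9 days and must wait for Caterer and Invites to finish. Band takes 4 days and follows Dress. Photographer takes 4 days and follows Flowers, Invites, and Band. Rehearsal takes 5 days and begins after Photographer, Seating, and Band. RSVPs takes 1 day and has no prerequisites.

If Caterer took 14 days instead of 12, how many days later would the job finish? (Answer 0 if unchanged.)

Actual critical path: Caterer→Flowers→Photographer→Rehearsal = 12+9+4+5 = 30 ⇒ 30 days.
Caterer is on the critical path; changing it to 14 makes that path 32 days.
No other chain overtakes it, so the finish is 32 days.
Change in finish: 32 − 30 = +2 days.

2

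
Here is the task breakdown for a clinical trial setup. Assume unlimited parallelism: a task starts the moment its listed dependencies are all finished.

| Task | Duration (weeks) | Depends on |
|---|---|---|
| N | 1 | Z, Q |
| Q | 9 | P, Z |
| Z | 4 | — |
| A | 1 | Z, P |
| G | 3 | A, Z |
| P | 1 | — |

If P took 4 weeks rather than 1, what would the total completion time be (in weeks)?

Critical path before the change: Z→Q→N = 4+9+1 = 14 giving 14 weeks.
The longest path through P is only 11 weeks, so P has float 3.
The binding chain switches to P→Q→N = 4+9+1 = 14; finish 14 weeks.

14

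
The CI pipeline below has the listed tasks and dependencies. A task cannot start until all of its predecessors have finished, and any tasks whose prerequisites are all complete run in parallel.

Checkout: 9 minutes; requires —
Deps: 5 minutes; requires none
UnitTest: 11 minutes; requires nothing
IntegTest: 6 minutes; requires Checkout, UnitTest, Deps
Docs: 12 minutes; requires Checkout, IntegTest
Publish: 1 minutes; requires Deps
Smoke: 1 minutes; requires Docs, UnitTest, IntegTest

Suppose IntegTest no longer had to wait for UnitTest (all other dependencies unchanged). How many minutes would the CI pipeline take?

Original critical path: UnitTest→IntegTest→Docs→Smoke = 11+6+12+1 = 30 ⇒ 30 minutes.
Without UnitTest→IntegTest, IntegTest's earliest start moves from 11 to 9.
After: Checkout→IntegTest→Docs→Smoke = 9+6+12+1 = 28 → 28 minutes.

28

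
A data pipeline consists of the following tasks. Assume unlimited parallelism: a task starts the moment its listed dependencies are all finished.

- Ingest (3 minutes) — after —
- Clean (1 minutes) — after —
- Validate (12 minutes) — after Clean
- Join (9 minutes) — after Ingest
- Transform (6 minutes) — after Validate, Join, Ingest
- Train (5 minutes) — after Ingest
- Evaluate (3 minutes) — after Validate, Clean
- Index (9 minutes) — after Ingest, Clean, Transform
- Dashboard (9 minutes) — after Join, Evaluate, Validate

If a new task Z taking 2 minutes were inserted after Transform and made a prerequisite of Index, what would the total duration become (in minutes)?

30

Originally the schedule takes 28 minutes.
With Z inserted, Index now waits for max(Ingest, Clean, Transform, Z).
New critical path: Clean→Validate→Transform→Z→Index = 1+12+6+2+9 = 30 ⇒ 30 minutes.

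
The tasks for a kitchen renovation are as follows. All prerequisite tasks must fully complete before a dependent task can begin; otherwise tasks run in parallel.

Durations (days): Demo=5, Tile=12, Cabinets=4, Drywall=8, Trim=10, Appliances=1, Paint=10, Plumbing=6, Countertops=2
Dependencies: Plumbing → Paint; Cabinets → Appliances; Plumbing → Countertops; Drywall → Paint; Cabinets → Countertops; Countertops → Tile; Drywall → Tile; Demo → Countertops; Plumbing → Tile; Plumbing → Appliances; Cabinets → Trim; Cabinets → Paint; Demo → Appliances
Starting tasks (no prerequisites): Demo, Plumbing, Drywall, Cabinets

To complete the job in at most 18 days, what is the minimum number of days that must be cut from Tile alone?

2

Current finish: 20 days; target: 18.
Tile is on every critical path, so each day cut from Tile cuts the finish by one (this holds down to a finish of 18).
Need 20 − 18 = 2 days off Tile → Tile becomes 10 days, finish becomes 18.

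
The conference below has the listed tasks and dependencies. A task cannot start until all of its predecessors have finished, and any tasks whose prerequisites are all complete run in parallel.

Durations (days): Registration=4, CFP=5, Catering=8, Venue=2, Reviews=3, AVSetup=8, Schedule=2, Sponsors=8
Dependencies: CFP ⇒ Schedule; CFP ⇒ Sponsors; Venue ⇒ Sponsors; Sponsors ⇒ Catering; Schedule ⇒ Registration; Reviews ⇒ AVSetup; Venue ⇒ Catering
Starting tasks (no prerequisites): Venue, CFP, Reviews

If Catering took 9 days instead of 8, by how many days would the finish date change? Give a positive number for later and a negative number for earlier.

Baseline: CFP→Sponsors→Catering = 5+8+8 = 21 → 21 days.
Since Catering is critical, the +1 change carries straight to that chain (now 22 days).
The critical path is still CFP→Sponsors→Catering; finish is now 22 days.
Change in finish: 22 − 21 = +1 days.

1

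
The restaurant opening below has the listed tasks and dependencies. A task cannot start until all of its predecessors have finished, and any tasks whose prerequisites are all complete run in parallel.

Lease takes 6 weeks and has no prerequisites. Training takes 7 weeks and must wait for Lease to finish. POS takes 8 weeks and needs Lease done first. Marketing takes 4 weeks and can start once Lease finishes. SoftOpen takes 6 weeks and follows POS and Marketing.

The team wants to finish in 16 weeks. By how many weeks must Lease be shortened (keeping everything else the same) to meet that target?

4

Current finish: 20 weeks; target: 16.
Lease is on every critical path, so each week cut from Lease cuts the finish by one (this holds down to a finish of 15).
Need 20 − 16 = 4 weeks off Lease → Lease becomes 2 weeks, finish becomes 16.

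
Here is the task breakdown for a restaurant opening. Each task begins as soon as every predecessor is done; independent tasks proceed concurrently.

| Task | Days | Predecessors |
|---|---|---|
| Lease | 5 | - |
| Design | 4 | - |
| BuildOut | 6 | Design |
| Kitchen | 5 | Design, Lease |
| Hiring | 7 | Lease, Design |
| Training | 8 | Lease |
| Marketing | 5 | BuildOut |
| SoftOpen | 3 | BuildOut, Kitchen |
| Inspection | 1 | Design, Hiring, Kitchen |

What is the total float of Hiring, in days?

2

Critical path: Design→BuildOut→Marketing = 4+6+5 = 15, so the finish is 15 days.
Longest path through Hiring: 13 days (earliest finish 12, latest finish 14).
So Hiring can slip 14 − 12 = 2 days.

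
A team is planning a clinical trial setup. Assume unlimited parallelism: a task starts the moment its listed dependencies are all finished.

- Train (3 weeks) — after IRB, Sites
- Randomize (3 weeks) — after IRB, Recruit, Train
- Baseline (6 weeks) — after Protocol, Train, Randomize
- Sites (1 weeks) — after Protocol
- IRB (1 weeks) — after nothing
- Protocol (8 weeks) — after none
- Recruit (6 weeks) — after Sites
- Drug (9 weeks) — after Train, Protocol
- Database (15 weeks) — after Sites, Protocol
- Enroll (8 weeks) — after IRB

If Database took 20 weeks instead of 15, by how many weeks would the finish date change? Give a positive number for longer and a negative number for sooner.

5

Actual critical path: Protocol→Sites→Database = 8+1+15 = 24 ⇒ 24 weeks.
Database lies on that path, so at 20 weeks the path becomes 29 weeks.
That remains the longest chain; total 29 weeks.
Change in finish: 29 − 24 = +5 weeks.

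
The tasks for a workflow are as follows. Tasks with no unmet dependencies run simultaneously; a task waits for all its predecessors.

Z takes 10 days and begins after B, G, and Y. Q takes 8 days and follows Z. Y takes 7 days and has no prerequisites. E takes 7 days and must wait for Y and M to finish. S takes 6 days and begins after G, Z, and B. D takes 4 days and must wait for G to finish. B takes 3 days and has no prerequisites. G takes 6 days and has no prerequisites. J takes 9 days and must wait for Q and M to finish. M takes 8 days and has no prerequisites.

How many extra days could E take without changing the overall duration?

Critical path: Y→Z→Q→J = 7+10+8+9 = 34, so the finish is 34 days.
E finishes as early as 15 and must finish by 34.
So E can slip 34 − 15 = 19 days.

19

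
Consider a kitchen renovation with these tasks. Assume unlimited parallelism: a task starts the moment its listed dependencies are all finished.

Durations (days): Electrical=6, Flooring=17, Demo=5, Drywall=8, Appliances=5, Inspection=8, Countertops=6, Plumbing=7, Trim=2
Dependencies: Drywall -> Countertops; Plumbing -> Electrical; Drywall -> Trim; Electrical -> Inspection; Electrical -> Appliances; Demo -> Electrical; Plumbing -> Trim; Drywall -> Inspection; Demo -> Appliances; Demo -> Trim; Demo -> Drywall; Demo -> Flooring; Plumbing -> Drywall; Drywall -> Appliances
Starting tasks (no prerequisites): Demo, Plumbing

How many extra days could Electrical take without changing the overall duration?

2

Plumbing→Drywall→Inspection = 7+8+8 = 23 sets the makespan at 23 days.
Longest path through Electrical: 21 days (earliest finish 13, latest finish 15).
Slack of Electrical = 9 − 7 = 2 days.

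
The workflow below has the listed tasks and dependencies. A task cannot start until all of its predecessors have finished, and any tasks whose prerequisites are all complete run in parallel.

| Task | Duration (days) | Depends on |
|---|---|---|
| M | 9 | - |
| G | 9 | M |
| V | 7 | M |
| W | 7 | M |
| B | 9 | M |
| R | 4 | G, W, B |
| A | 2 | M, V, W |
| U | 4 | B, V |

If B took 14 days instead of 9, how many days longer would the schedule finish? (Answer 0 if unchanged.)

As given, the longest chain is M→B→R = 9+9+4 = 22, so the finish is 22 days.
B lies on that path, so at 14 days the path becomes 27 days.
No other chain overtakes it, so the finish is 27 days.
Change in finish: 27 − 22 = +5 days.

5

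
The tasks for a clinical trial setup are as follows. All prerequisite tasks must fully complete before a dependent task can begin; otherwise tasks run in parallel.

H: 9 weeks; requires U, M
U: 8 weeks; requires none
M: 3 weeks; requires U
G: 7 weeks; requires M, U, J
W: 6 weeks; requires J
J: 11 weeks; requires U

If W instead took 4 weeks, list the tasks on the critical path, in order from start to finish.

Baseline: U→J→G = 8+11+7 = 26 → 26 weeks.
The longest path through W is only 25 weeks, so W has float 1.
No other chain overtakes it, so the finish is 26 weeks.

U, J, G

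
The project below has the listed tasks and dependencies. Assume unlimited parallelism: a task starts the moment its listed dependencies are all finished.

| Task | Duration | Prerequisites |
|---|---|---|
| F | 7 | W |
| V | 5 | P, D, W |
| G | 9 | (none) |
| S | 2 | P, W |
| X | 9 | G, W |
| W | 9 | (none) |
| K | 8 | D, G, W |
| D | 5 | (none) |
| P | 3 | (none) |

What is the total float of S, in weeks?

7

Critical path: G→X = 9+9 = 18, so the finish is 18 weeks.
S finishes as early as 11 and must finish by 18.
So S can slip 18 − 11 = 7 weeks.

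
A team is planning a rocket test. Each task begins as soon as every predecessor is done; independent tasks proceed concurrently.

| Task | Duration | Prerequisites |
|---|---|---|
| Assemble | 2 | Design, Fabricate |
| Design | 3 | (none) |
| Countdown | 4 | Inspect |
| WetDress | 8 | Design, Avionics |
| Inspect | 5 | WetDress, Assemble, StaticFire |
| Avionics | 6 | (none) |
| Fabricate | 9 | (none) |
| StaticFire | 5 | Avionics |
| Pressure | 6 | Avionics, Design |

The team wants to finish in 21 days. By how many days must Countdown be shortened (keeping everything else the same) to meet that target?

Current finish: 23 days; target: 21.
Countdown is on every critical path, so each day cut from Countdown cuts the finish by one (this holds down to a finish of 20).
Need 23 − 21 = 2 days off Countdown → Countdown becomes 2 days, finish becomes 21.

2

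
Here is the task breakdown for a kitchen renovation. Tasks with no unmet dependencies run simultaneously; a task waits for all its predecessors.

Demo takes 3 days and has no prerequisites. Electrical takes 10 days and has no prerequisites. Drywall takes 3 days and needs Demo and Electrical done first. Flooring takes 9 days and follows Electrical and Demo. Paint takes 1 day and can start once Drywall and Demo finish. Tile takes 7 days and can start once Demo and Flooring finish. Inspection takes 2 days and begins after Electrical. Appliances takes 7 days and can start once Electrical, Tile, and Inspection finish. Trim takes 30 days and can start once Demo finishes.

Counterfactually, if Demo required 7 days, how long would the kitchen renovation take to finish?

37

Critical path before the change: Demo→Trim = 3+30 = 33 giving 33 days.
Demo is on the critical path; changing it to 7 makes that path 37 days.
No other chain overtakes it, so the finish is 37 days.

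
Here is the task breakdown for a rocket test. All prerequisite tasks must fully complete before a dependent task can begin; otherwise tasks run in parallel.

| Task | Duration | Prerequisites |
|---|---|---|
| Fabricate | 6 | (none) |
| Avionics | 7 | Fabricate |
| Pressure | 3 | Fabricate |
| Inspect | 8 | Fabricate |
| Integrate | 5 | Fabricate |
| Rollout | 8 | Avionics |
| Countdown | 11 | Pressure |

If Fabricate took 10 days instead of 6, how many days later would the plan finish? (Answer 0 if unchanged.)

4

Critical path before the change: Fabricate→Avionics→Rollout = 6+7+8 = 21 giving 21 days.
Fabricate is on the critical path; changing it to 10 makes that path 25 days.
No other chain overtakes it, so the finish is 25 days.
Change in finish: 25 − 21 = +4 days.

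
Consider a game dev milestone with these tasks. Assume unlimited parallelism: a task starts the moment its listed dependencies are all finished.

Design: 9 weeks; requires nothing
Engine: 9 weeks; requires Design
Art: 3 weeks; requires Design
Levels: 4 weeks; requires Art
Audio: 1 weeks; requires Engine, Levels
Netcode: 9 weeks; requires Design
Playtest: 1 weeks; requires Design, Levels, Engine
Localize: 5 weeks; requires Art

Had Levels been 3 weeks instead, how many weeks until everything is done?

19

Baseline: Design→Engine→Audio = 9+9+1 = 19 → 19 weeks.
Levels has 2 weeks of float (longest path through it is 17).
No other chain overtakes it, so the finish is 19 weeks.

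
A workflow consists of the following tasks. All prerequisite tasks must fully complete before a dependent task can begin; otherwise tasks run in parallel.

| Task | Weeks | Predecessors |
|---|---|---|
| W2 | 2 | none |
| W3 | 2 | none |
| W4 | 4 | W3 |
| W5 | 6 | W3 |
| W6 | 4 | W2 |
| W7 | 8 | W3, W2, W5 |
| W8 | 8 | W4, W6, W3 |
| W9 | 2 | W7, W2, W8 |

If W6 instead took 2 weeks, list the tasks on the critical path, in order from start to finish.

Baseline: W3→W5→W7→W9 = 2+6+8+2 = 18 → 18 weeks.
W6 has 2 weeks of float (longest path through it is 16).
No other chain overtakes it, so the finish is 18 weeks.

W3, W5, W7, W9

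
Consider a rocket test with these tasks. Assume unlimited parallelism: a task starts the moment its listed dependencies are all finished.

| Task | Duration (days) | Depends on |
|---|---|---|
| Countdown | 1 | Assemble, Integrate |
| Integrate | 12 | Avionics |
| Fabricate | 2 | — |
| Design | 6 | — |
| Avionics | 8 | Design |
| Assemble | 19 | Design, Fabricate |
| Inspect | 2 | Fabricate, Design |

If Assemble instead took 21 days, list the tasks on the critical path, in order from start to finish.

The binding path is Design→Avionics→Integrate→Countdown = 6+8+12+1 = 27; finish at 27 days.
Assemble has 1 day of float (longest path through it is 26).
The binding chain switches to Design→Assemble→Countdown = 6+21+1 = 28; finish 28 days.

Design, Assemble, Countdown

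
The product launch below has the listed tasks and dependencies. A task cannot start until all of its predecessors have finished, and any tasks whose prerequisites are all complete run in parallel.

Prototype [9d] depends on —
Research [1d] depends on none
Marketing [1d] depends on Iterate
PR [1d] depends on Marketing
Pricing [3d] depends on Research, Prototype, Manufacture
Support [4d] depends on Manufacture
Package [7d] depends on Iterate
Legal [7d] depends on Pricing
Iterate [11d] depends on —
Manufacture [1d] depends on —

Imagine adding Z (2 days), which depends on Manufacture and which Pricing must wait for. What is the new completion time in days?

19

Originally the job takes 19 days.
With Z inserted, Pricing now waits for max(Research, Prototype, Manufacture, Z).
New critical path: Prototype→Pricing→Legal = 9+3+7 = 19 ⇒ 19 days.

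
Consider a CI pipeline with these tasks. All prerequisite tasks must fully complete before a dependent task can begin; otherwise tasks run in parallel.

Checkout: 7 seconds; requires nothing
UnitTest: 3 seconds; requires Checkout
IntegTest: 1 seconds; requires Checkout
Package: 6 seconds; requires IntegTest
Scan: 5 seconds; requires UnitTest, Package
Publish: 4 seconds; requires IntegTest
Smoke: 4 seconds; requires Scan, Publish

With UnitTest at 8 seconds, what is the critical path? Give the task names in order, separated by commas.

Baseline: Checkout→IntegTest→Package→Scan→Smoke = 7+1+6+5+4 = 23 → 23 seconds.
UnitTest is off the critical path — its longest chain is 19 seconds, giving 4 of slack.
Now Checkout→UnitTest→Scan→Smoke = 7+8+5+4 = 24 is longest, so the finish becomes 24 seconds.

Checkout, UnitTest, Scan, Smoke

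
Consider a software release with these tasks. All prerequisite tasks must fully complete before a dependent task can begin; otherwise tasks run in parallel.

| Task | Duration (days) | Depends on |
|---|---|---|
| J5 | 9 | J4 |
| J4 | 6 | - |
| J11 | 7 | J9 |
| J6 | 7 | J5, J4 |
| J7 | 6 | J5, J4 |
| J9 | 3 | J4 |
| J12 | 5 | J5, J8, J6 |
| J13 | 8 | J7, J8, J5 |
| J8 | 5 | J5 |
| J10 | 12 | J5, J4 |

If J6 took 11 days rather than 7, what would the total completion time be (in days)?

Baseline: J4→J5→J7→J13 = 6+9+6+8 = 29 → 29 days.
The longest path through J6 is only 27 days, so J6 has float 2.
New critical path: J4→J5→J6→J12 = 6+9+11+5 = 31 ⇒ 31 days.

31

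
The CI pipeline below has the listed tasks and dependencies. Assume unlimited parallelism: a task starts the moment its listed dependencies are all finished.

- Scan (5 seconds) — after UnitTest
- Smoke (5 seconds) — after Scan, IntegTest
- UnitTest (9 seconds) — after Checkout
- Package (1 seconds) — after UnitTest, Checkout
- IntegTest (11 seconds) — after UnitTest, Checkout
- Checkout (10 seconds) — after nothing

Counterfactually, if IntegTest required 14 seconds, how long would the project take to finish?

The binding path is Checkout→UnitTest→IntegTest→Smoke = 10+9+11+5 = 35; finish at 35 seconds.
IntegTest lies on that path, so at 14 seconds the path becomes 38 seconds.
The critical path is still Checkout→UnitTest→IntegTest→Smoke; finish is now 38 seconds.

38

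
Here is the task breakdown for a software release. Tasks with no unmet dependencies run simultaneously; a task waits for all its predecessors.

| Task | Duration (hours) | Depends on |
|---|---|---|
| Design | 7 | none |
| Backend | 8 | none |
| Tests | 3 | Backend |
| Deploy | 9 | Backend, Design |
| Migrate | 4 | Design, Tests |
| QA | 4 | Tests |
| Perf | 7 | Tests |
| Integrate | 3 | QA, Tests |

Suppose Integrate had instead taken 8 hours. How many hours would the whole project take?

23

Actual critical path: Backend→Tests→QA→Integrate = 8+3+4+3 = 18 ⇒ 18 hours.
Integrate lies on that path, so at 8 hours the path becomes 23 hours.
No other chain overtakes it, so the finish is 23 hours.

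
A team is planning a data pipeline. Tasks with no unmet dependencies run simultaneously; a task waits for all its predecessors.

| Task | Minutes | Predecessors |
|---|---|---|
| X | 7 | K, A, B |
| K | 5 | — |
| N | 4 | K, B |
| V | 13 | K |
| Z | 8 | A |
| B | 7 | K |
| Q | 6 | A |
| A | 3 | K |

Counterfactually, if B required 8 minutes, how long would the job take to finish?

20

As given, the longest chain is K→B→X = 5+7+7 = 19, so the finish is 19 minutes.
B is on the critical path; changing it to 8 makes that path 20 minutes.
No other chain overtakes it, so the finish is 20 minutes.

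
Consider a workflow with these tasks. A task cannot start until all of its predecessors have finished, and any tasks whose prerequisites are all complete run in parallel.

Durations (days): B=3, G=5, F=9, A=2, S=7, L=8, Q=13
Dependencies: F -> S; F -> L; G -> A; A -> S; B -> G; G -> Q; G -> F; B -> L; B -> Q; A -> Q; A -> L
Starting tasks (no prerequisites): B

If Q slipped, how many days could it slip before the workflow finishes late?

Critical path: B→G→F→L = 3+5+9+8 = 25, so the finish is 25 days.
The longest chain containing Q totals 23 days.
Slack of Q = 12 − 10 = 2 days.

2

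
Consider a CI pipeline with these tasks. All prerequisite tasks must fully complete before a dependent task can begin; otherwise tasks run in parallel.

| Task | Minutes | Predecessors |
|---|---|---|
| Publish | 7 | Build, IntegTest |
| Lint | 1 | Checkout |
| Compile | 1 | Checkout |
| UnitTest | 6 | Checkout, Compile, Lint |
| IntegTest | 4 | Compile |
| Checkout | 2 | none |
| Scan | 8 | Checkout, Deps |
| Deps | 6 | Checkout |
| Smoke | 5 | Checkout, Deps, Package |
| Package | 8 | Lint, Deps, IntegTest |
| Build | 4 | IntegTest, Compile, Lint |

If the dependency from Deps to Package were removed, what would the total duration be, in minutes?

20

With the dependency in place, Checkout→Deps→Package→Smoke = 2+6+8+5 = 21 sets the finish at 21 minutes.
Without Deps→Package, Package's earliest start moves from 8 to 7.
New critical path: Checkout→Compile→IntegTest→Package→Smoke = 2+1+4+8+5 = 20 ⇒ 20 minutes.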